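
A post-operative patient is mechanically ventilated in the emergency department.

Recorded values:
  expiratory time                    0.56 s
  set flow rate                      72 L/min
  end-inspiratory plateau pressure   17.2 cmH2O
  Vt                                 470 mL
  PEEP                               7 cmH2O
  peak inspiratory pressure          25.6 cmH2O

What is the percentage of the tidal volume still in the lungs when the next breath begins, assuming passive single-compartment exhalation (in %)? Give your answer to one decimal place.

Flow: 72 L/min ÷ 60 = 1.2 L/s.
R = (PIP − Pplat)/V̇ = (25.6 − 17.2) / 1.2 = 8.4/1.2 = 7.0 cmH2O·s/L.
C = Vt/(Pplat − PEEP) = 470.0 / (17.2 − 7) = 470.0/10.2 = 46.078 mL/cmH2O.
τ = R × C = 7.0 × 0.04608 L/cmH2O = 0.3226 s.
Fraction remaining at end-expiration = e^(−Te/τ) = e^(−0.56/0.3226) = 0.1762 → 17.62%.

17.6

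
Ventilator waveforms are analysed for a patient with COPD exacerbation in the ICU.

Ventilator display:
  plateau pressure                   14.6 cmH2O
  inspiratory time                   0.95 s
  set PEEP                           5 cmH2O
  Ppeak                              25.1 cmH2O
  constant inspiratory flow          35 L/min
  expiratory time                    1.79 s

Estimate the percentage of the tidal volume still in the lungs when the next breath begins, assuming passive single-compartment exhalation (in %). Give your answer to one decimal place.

17.9

Flow: 35 L/min ÷ 60 = 0.5833 L/s.
Vt = flow × Ti = 0.5833 L/s × 0.95 s × 1000 mL/L = 554.14 mL.
R = (PIP − Pplat)/V̇ = (25.1 − 14.6) / 0.5833 = 10.5/0.5833 = 18.001 cmH2O·s/L.
C = Vt/(Pplat − PEEP) = 554.14 / (14.6 − 5) = 554.14/9.6 = 57.723 mL/cmH2O.
τ = R × C = 18.001 × 0.05772 L/cmH2O = 1.039 s.
Fraction remaining at end-expiration = e^(−Te/τ) = e^(−1.79/1.039) = 0.1786 → 17.86%.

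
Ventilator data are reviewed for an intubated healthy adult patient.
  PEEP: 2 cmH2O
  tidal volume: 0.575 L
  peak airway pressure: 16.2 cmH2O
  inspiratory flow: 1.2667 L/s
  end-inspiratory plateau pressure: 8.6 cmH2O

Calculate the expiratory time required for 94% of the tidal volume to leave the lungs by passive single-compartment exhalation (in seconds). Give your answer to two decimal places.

1.47

R = (PIP − Pplat)/V̇ = (16.2 − 8.6) / 1.2667 = 7.6/1.2667 = 6.0 cmH2O·s/L.
C = Vt/(Pplat − PEEP) = 575.0 / (8.6 − 2) = 575.0/6.6 = 87.121 mL/cmH2O.
τ = R × C = 6.0 × 0.08712 L/cmH2O = 0.5227 s.
t = −τ·ln(1 − 0.94) = −0.5227·ln(0.06) = 1.471 s.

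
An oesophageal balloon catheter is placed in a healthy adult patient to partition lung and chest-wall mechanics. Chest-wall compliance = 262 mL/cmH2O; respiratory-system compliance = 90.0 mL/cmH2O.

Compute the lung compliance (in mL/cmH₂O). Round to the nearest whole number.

1/CL = 1/Crs − 1/Ccw.
1/CL = 1/90.0 − 1/262 = 0.007294.
CL = 137.1 mL/cmH2O.

137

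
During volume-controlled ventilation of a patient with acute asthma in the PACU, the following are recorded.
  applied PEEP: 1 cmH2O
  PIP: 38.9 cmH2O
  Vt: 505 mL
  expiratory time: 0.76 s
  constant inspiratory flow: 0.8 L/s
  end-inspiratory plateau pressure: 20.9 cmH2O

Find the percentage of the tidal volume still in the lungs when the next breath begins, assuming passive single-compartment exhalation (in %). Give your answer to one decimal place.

26.4

R = (PIP − Pplat)/V̇ = (38.9 − 20.9) / 0.8 = 18.0/0.8 = 22.5 cmH2O·s/L.
C = Vt/(Pplat − PEEP) = 505.0 / (20.9 − 1) = 505.0/19.9 = 25.377 mL/cmH2O.
τ = R × C = 22.5 × 0.02538 L/cmH2O = 0.5711 s.
Fraction remaining at end-expiration = e^(−Te/τ) = e^(−0.76/0.5711) = 0.2643 → 26.43%.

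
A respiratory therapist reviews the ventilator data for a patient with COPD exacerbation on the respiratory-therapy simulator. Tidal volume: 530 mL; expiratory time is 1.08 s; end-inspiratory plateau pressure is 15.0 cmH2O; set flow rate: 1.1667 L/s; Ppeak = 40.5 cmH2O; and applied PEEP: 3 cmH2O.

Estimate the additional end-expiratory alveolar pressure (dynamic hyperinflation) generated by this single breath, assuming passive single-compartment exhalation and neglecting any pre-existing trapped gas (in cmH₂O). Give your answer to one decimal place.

3.9

R = (PIP − Pplat)/V̇ = (40.5 − 15.0) / 1.1667 = 25.5/1.1667 = 21.857 cmH2O·s/L.
C = Vt/(Pplat − PEEP) = 530.0 / (15.0 − 3) = 530.0/12.0 = 44.167 mL/cmH2O.
τ = R × C = 21.857 × 0.04417 L/cmH2O = 0.9654 s.
Fraction remaining = e^(−Te/τ) = e^(−1.08/0.9654) = 0.3267; trapped volume = 530.0 × 0.3267 = 173.15 mL.
Additional alveolar pressure from trapping ≈ V_trapped / C = 173.15 / 44.167 = 3.92 cmH2O.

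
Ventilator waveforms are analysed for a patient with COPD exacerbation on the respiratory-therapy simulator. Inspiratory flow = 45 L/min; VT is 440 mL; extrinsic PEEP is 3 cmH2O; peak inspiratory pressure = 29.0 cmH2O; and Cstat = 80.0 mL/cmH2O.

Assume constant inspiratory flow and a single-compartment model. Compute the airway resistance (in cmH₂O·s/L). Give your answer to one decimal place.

27.3

Flow: 45 L/min ÷ 60 = 0.75 L/s.
Equation of motion (constant flow): PIP = Vt/C + R·V̇ + PEEP.
R·V̇ = PIP − Vt/C − PEEP = 29.0 − 440/80.0 − 3 = 29.0 − 5.5 − 3 = 20.5 cmH2O.
R = 20.5 / 0.75 = 27.333 cmH2O·s/L.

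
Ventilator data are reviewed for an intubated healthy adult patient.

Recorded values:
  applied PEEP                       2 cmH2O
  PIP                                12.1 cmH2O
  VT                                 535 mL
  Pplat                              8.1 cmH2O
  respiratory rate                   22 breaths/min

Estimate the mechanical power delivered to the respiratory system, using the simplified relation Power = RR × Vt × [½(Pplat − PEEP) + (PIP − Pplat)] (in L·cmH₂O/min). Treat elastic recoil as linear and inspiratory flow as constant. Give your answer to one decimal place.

83.0

Per-breath work = Vt × [½(Pplat−PEEP) + (PIP−Pplat)] = 0.535 × [0.5×6.1 + 4.0] = 0.535 × 7.05 = 3.772 L·cmH2O.
Power = 22 × 3.772 = 82.984 L·cmH2O/min.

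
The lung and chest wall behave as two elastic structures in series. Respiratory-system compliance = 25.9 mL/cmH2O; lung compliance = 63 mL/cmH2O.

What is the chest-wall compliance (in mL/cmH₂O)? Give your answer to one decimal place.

1/Ccw = 1/Crs − 1/CL.
1/Ccw = 1/25.9 − 1/63 = 0.02274.
Ccw = 43.975 mL/cmH2O.

44.0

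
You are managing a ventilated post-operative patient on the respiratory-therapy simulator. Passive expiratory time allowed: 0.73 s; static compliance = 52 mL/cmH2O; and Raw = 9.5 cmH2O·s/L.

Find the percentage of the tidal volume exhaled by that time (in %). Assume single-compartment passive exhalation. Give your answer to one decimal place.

τ = R × C = 9.5 × 52 mL/cmH2O = 9.5 × 0.052 L/cmH2O = 0.494 s.
Passive exhalation: V(t)/V₀ = e^(−t/τ) = e^(−0.73/0.494) = 0.2282.
Fraction exhaled = 1 − 0.2282 = 0.7718 → 77.18%.

77.2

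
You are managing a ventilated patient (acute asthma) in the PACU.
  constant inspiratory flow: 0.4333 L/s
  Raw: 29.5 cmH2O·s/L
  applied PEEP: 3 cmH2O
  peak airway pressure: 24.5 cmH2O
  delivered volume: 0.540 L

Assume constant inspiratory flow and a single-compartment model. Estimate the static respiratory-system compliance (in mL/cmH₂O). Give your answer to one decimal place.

61.9

Equation of motion (constant flow): PIP = Vt/C + R·V̇ + PEEP.
Vt/C = PIP − R·V̇ − PEEP = 24.5 − 29.5×0.4333 − 3 = 24.5 − 12.782 − 3 = 8.718 cmH2O.
C = Vt / 8.718 = 540 / 8.718 = 61.941 mL/cmH2O.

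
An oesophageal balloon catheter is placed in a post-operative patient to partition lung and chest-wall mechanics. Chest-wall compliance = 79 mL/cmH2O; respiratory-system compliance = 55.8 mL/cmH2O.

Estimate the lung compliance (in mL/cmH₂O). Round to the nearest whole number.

190

1/CL = 1/Crs − 1/Ccw.
1/CL = 1/55.8 − 1/79 = 0.005263.
CL = 190.01 mL/cmH2O.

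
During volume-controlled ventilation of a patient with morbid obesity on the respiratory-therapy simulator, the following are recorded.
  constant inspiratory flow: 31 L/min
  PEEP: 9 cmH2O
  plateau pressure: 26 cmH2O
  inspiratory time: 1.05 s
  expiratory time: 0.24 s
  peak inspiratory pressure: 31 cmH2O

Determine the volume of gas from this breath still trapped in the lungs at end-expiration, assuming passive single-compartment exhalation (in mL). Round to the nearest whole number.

Flow: 31 L/min ÷ 60 = 0.5167 L/s.
Vt = flow × Ti = 0.5167 L/s × 1.05 s × 1000 mL/L = 542.54 mL.
R = (PIP − Pplat)/V̇ = (31 − 26) / 0.5167 = 5.0/0.5167 = 9.677 cmH2O·s/L.
C = Vt/(Pplat − PEEP) = 542.54 / (26 − 9) = 542.54/17.0 = 31.914 mL/cmH2O.
τ = R × C = 9.677 × 0.03191 L/cmH2O = 0.3088 s.
Fraction remaining = e^(−Te/τ) = e^(−0.24/0.3088) = 0.4597.
Trapped volume = 542.54 × 0.4597 = 249.41 mL.

249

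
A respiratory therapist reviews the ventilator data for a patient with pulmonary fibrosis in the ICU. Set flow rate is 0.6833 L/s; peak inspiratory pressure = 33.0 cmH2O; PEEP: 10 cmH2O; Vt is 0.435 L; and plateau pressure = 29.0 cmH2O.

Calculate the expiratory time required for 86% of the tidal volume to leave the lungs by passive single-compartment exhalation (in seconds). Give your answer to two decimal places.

R = (PIP − Pplat)/V̇ = (33.0 − 29.0) / 0.6833 = 4.0/0.6833 = 5.854 cmH2O·s/L.
C = Vt/(Pplat − PEEP) = 435.0 / (29.0 − 10) = 435.0/19.0 = 22.895 mL/cmH2O.
τ = R × C = 5.854 × 0.0229 L/cmH2O = 0.1341 s.
t = −τ·ln(1 − 0.86) = −0.1341·ln(0.14) = 0.2637 s.

0.26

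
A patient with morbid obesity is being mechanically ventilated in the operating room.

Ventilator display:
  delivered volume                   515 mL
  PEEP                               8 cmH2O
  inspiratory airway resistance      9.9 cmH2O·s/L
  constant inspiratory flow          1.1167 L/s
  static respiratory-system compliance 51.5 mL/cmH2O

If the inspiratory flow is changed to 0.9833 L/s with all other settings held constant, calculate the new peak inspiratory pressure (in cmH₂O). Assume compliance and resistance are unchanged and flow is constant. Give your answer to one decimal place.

PIP = Vt/C + R·V̇ + PEEP (constant-flow equation of motion).
Only the resistive term changes: ΔPIP = R × ΔV̇ = 9.9 × (0.9833 − 1.1167) = 9.9 × -0.1334 = -1.321 cmH2O.
Original PIP = 515/51.5 + 9.9×1.1167 + 8 = 29.055 cmH2O; new PIP = 29.055 + (-1.321) = 27.734 cmH2O.

27.7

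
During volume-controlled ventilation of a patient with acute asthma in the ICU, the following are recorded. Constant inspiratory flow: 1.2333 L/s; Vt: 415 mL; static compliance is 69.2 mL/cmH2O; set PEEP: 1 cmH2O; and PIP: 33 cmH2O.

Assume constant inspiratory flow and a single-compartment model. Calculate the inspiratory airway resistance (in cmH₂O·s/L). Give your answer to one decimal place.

Equation of motion (constant flow): PIP = Vt/C + R·V̇ + PEEP.
R·V̇ = PIP − Vt/C − PEEP = 33 − 415/69.2 − 1 = 33 − 5.997 − 1 = 26.003 cmH2O.
R = 26.003 / 1.2333 = 21.084 cmH2O·s/L.

21.1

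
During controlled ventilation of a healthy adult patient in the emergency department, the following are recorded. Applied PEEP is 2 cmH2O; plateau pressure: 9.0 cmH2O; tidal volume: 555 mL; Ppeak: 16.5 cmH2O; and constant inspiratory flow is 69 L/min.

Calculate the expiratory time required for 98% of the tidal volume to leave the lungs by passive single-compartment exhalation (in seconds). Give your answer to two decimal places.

2.02

Flow: 69 L/min ÷ 60 = 1.15 L/s.
R = (PIP − Pplat)/V̇ = (16.5 − 9.0) / 1.15 = 7.5/1.15 = 6.522 cmH2O·s/L.
C = Vt/(Pplat − PEEP) = 555.0 / (9.0 − 2) = 555.0/7.0 = 79.286 mL/cmH2O.
τ = R × C = 6.522 × 0.07929 L/cmH2O = 0.5171 s.
t = −τ·ln(1 − 0.98) = −0.5171·ln(0.02) = 2.023 s.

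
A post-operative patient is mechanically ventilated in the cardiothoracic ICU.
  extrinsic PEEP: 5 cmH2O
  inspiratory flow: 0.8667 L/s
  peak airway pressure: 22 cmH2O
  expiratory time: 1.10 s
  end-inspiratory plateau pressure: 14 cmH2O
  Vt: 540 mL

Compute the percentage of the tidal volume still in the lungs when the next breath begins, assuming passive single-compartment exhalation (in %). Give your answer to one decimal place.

13.7

R = (PIP − Pplat)/V̇ = (22 − 14) / 0.8667 = 8.0/0.8667 = 9.23 cmH2O·s/L.
C = Vt/(Pplat − PEEP) = 540.0 / (14 − 5) = 540.0/9.0 = 60.0 mL/cmH2O.
τ = R × C = 9.23 × 0.06 L/cmH2O = 0.5538 s.
Fraction remaining at end-expiration = e^(−Te/τ) = e^(−1.10/0.5538) = 0.1372 → 13.72%.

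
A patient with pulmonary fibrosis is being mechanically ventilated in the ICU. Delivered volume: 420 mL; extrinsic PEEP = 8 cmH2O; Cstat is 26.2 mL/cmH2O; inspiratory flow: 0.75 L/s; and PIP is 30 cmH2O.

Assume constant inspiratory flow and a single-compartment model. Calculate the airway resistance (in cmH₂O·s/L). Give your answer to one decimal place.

8.0

Equation of motion (constant flow): PIP = Vt/C + R·V̇ + PEEP.
R·V̇ = PIP − Vt/C − PEEP = 30 − 420/26.2 − 8 = 30 − 16.031 − 8 = 5.969 cmH2O.
R = 5.969 / 0.75 = 7.959 cmH2O·s/L.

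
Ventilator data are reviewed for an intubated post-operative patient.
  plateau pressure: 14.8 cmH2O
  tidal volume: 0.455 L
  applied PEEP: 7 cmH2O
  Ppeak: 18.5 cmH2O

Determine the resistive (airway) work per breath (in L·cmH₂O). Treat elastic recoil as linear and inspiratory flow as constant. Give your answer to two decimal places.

With constant inspiratory flow the resistive pressure is constant at PIP − Pplat = 18.5 − 14.8 = 3.7 cmH2O, so resistive work = 3.7 × 0.455 = 1.684 L·cmH2O.

1.68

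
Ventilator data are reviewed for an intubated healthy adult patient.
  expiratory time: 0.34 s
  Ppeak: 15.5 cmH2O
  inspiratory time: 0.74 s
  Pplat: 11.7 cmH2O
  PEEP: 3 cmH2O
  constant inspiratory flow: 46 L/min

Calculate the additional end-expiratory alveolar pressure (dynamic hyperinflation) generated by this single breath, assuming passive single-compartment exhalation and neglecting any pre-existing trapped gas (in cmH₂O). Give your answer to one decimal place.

3.0

Flow: 46 L/min ÷ 60 = 0.7667 L/s.
Vt = flow × Ti = 0.7667 L/s × 0.74 s × 1000 mL/L = 567.36 mL.
R = (PIP − Pplat)/V̇ = (15.5 − 11.7) / 0.7667 = 3.8/0.7667 = 4.956 cmH2O·s/L.
C = Vt/(Pplat − PEEP) = 567.36 / (11.7 − 3) = 567.36/8.7 = 65.214 mL/cmH2O.
τ = R × C = 4.956 × 0.06521 L/cmH2O = 0.3232 s.
Fraction remaining = e^(−Te/τ) = e^(−0.34/0.3232) = 0.3492; trapped volume = 567.36 × 0.3492 = 198.12 mL.
Additional alveolar pressure from trapping ≈ V_trapped / C = 198.12 / 65.214 = 3.038 cmH2O.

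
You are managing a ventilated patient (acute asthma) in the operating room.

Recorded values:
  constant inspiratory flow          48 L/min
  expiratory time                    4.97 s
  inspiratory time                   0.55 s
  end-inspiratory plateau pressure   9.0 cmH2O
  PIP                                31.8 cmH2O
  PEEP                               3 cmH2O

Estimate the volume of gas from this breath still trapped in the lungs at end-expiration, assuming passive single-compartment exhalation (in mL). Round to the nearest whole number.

41

Flow: 48 L/min ÷ 60 = 0.8 L/s.
Vt = flow × Ti = 0.8 L/s × 0.55 s × 1000 mL/L = 440.0 mL.
R = (PIP − Pplat)/V̇ = (31.8 − 9.0) / 0.8 = 22.8/0.8 = 28.5 cmH2O·s/L.
C = Vt/(Pplat − PEEP) = 440.0 / (9.0 − 3) = 440.0/6.0 = 73.333 mL/cmH2O.
τ = R × C = 28.5 × 0.07333 L/cmH2O = 2.09 s.
Fraction remaining = e^(−Te/τ) = e^(−4.97/2.09) = 0.09274.
Trapped volume = 440.0 × 0.09274 = 40.806 mL.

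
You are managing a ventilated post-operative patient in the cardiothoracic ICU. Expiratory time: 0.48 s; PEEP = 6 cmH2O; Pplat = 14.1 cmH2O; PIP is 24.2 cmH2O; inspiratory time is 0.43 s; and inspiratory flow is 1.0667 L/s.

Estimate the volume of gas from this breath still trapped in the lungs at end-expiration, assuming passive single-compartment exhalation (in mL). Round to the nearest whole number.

Vt = flow × Ti = 1.0667 L/s × 0.43 s × 1000 mL/L = 458.68 mL.
R = (PIP − Pplat)/V̇ = (24.2 − 14.1) / 1.0667 = 10.1/1.0667 = 9.468 cmH2O·s/L.
C = Vt/(Pplat − PEEP) = 458.68 / (14.1 − 6) = 458.68/8.1 = 56.627 mL/cmH2O.
τ = R × C = 9.468 × 0.05663 L/cmH2O = 0.5362 s.
Fraction remaining = e^(−Te/τ) = e^(−0.48/0.5362) = 0.4085.
Trapped volume = 458.68 × 0.4085 = 187.37 mL.

187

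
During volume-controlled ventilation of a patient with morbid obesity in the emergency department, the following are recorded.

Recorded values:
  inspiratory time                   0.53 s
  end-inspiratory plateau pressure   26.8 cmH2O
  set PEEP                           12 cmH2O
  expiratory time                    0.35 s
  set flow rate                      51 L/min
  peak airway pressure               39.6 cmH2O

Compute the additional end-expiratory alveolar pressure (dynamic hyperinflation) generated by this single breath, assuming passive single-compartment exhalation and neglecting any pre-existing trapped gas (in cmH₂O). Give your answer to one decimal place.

Flow: 51 L/min ÷ 60 = 0.85 L/s.
Vt = flow × Ti = 0.85 L/s × 0.53 s × 1000 mL/L = 450.5 mL.
R = (PIP − Pplat)/V̇ = (39.6 − 26.8) / 0.85 = 12.8/0.85 = 15.059 cmH2O·s/L.
C = Vt/(Pplat − PEEP) = 450.5 / (26.8 − 12) = 450.5/14.8 = 30.439 mL/cmH2O.
τ = R × C = 15.059 × 0.03044 L/cmH2O = 0.4584 s.
Fraction remaining = e^(−Te/τ) = e^(−0.35/0.4584) = 0.466; trapped volume = 450.5 × 0.466 = 209.93 mL.
Additional alveolar pressure from trapping ≈ V_trapped / C = 209.93 / 30.439 = 6.897 cmH2O.

6.9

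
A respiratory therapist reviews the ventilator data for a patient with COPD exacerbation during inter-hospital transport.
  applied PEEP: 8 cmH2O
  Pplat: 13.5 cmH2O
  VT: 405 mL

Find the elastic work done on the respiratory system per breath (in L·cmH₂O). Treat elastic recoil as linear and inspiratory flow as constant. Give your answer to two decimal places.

1.11

Elastic work ≈ ½ × (Pplat − PEEP) × Vt = 0.5 × (13.5 − 8) × 0.405 L = 0.5 × 5.5 × 0.405 = 1.114 L·cmH2O.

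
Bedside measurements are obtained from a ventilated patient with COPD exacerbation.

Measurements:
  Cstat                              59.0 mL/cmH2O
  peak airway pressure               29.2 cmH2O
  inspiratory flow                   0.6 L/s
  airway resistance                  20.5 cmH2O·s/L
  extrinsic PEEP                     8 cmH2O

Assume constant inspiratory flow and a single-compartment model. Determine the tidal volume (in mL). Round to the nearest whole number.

525

Equation of motion (constant flow): PIP = Vt/C + R·V̇ + PEEP.
Vt/C = PIP − R·V̇ − PEEP = 29.2 − 12.3 − 8 = 8.9 cmH2O.
Vt = C × 8.9 = 59.0 × 8.9 = 525.1 mL.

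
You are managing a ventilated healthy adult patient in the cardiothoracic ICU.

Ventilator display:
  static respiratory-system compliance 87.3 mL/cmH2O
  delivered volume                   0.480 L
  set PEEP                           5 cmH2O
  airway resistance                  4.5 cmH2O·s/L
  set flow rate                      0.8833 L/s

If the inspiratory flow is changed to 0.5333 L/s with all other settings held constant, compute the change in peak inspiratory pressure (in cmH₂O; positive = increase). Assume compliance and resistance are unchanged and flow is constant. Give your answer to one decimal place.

-1.6

PIP = Vt/C + R·V̇ + PEEP (constant-flow equation of motion).
Only the resistive term changes: ΔPIP = R × ΔV̇ = 4.5 × (0.5333 − 0.8833) = 4.5 × -0.35 = -1.575 cmH2O.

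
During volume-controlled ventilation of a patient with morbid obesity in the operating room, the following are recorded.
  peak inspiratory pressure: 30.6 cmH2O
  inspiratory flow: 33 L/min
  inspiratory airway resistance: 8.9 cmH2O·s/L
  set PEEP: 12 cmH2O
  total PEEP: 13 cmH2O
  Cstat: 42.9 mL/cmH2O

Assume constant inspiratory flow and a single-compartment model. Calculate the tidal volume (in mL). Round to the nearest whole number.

545

Flow: 33 L/min ÷ 60 = 0.55 L/s.
Total PEEP = 13 cmH2O (set 12 + intrinsic 1); this is the baseline alveolar pressure.
Equation of motion (constant flow): PIP = Vt/C + R·V̇ + PEEP.
Vt/C = PIP − R·V̇ − PEEP = 30.6 − 4.895 − 13 = 12.705 cmH2O.
Vt = C × 12.705 = 42.9 × 12.705 = 545.04 mL.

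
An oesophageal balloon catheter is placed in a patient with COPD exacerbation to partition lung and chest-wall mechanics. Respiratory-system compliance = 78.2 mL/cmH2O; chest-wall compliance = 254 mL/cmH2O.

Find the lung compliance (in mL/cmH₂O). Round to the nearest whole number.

113

1/CL = 1/Crs − 1/Ccw.
1/CL = 1/78.2 − 1/254 = 0.008851.
CL = 112.98 mL/cmH2O.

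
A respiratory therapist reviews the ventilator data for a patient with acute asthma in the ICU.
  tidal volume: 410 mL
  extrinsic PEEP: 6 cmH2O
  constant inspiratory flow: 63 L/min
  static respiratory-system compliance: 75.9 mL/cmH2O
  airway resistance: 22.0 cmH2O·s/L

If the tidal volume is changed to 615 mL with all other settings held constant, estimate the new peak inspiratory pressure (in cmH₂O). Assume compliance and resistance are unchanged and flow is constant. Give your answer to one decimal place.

37.2

Flow: 63 L/min ÷ 60 = 1.05 L/s.
PIP = Vt/C + R·V̇ + PEEP (constant-flow equation of motion).
Only the elastic term changes: ΔPIP = ΔVt / C = (615 − 410) / 75.9 = 2.701 cmH2O.
Original PIP = 410/75.9 + 22.0×1.05 + 6 = 34.502 cmH2O; new PIP = 34.502 + (2.701) = 37.203 cmH2O.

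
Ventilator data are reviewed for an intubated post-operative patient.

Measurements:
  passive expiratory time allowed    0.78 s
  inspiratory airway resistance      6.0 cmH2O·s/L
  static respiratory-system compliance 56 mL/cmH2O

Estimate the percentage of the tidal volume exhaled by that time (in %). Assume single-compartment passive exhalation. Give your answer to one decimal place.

τ = R × C = 6.0 × 56 mL/cmH2O = 6.0 × 0.056 L/cmH2O = 0.336 s.
Passive exhalation: V(t)/V₀ = e^(−t/τ) = e^(−0.78/0.336) = 0.09813.
Fraction exhaled = 1 − 0.09813 = 0.9019 → 90.19%.

90.2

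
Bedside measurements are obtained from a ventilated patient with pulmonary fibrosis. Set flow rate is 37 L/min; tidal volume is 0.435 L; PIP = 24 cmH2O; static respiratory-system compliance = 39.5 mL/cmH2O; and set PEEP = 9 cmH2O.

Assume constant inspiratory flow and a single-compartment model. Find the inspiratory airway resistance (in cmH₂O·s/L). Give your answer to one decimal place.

6.5

Flow: 37 L/min ÷ 60 = 0.6167 L/s.
Equation of motion (constant flow): PIP = Vt/C + R·V̇ + PEEP.
R·V̇ = PIP − Vt/C − PEEP = 24 − 435/39.5 − 9 = 24 − 11.013 − 9 = 3.987 cmH2O.
R = 3.987 / 0.6167 = 6.465 cmH2O·s/L.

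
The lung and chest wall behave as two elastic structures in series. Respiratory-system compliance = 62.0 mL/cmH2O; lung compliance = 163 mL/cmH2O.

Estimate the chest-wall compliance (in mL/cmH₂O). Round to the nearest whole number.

100

1/Ccw = 1/Crs − 1/CL.
1/Ccw = 1/62.0 − 1/163 = 0.009994.
Ccw = 100.06 mL/cmH2O.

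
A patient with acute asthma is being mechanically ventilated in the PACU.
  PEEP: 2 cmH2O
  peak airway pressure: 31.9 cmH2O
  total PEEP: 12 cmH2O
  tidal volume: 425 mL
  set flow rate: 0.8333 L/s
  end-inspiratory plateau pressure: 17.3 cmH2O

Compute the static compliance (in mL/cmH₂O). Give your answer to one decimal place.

80.2

End-expiratory occlusion gives total PEEP = 12 cmH2O (intrinsic PEEP = 12 − 2 = 10). Use total PEEP for the elastic gradient.
Cstat = Vt / (Pplat − PEEPtotal) = 425 / (17.3 − 12) = 425 / 5.3 = 80.189 mL/cmH2O.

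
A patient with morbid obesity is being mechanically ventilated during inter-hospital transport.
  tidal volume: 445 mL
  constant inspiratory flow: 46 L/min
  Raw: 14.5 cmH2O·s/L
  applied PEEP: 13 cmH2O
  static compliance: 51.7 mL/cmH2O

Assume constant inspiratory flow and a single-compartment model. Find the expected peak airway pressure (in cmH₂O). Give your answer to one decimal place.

Flow: 46 L/min ÷ 60 = 0.7667 L/s.
Equation of motion (constant flow): PIP = Vt/C + R·V̇ + PEEP.
PIP = 445/51.7 + 14.5×0.7667 + 13 = 8.607 + 11.117 + 13 = 32.724 cmH2O.

32.7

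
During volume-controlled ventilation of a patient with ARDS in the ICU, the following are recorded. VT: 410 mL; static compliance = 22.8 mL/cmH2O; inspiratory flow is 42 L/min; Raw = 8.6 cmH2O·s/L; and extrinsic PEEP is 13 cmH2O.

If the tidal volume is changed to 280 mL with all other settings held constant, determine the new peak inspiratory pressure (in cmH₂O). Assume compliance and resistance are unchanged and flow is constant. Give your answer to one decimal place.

Flow: 42 L/min ÷ 60 = 0.7 L/s.
PIP = Vt/C + R·V̇ + PEEP (constant-flow equation of motion).
Only the elastic term changes: ΔPIP = ΔVt / C = (280 − 410) / 22.8 = -5.702 cmH2O.
Original PIP = 410/22.8 + 8.6×0.7 + 13 = 37.002 cmH2O; new PIP = 37.002 + (-5.702) = 31.3 cmH2O.

31.3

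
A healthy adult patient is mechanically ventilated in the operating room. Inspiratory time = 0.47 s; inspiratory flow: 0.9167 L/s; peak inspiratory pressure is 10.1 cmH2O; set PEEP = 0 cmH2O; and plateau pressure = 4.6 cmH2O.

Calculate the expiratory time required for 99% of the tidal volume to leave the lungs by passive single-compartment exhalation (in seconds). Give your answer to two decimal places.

2.59

Vt = flow × Ti = 0.9167 L/s × 0.47 s × 1000 mL/L = 430.85 mL.
R = (PIP − Pplat)/V̇ = (10.1 − 4.6) / 0.9167 = 5.5/0.9167 = 6.0 cmH2O·s/L.
C = Vt/(Pplat − PEEP) = 430.85 / (4.6 − 0) = 430.85/4.6 = 93.663 mL/cmH2O.
τ = R × C = 6.0 × 0.09366 L/cmH2O = 0.562 s.
t = −τ·ln(1 − 0.99) = −0.562·ln(0.01) = 2.588 s.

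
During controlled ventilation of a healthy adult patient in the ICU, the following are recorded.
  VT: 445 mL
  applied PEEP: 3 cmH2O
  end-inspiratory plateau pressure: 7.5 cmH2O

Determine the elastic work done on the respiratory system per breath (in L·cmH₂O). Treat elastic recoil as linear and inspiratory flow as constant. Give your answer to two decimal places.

Elastic work ≈ ½ × (Pplat − PEEP) × Vt = 0.5 × (7.5 − 3) × 0.445 L = 0.5 × 4.5 × 0.445 = 1.001 L·cmH2O.

1.00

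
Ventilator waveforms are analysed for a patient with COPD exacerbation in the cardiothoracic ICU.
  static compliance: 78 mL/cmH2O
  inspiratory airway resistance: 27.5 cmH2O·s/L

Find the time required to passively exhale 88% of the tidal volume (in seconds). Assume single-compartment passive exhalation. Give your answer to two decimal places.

4.55

τ = R × C = 27.5 × 78 mL/cmH2O = 27.5 × 0.078 L/cmH2O = 2.145 s.
Exhaled fraction f = 1 − e^(−t/τ) → t = −τ·ln(1 − f) = −2.145·ln(0.12) = 4.548 s.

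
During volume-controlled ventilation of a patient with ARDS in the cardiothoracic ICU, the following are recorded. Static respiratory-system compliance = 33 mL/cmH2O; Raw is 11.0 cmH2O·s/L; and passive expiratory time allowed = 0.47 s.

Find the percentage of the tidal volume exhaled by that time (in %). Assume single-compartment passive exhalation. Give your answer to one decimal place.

τ = R × C = 11.0 × 33 mL/cmH2O = 11.0 × 0.033 L/cmH2O = 0.363 s.
Passive exhalation: V(t)/V₀ = e^(−t/τ) = e^(−0.47/0.363) = 0.274.
Fraction exhaled = 1 − 0.274 = 0.726 → 72.6%.

72.6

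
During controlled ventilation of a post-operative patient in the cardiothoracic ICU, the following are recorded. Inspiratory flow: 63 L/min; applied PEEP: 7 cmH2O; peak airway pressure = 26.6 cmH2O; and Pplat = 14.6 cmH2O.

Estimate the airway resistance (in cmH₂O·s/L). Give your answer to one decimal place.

Flow: 63 L/min ÷ 60 = 1.05 L/s.
Raw = (PIP − Pplat) / flow = (26.6 − 14.6) / 1.05 = 12.0 / 1.05 = 11.429 cmH2O·s/L.

11.4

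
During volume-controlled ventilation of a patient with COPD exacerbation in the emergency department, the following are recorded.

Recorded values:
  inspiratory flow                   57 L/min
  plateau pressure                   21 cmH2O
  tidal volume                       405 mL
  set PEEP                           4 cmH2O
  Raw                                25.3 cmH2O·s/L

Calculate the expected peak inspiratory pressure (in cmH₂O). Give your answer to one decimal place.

45.0

Flow: 57 L/min ÷ 60 = 0.95 L/s.
PIP = Pplat + Raw × flow = 21 + 25.3 × 0.95 = 21 + 24.035 = 45.035 cmH2O.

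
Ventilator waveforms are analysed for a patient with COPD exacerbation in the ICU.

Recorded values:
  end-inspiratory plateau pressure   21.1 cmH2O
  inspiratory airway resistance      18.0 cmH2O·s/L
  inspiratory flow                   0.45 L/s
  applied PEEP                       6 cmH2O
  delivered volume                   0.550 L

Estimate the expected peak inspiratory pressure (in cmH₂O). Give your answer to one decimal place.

PIP = Pplat + Raw × flow = 21.1 + 18.0 × 0.45 = 21.1 + 8.1 = 29.2 cmH2O.

29.2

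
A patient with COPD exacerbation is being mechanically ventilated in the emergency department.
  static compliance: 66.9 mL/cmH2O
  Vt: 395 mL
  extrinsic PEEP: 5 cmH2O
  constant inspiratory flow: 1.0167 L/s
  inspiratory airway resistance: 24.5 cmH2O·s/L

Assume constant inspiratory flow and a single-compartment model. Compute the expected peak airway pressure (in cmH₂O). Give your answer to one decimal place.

Equation of motion (constant flow): PIP = Vt/C + R·V̇ + PEEP.
PIP = 395/66.9 + 24.5×1.0167 + 5 = 5.904 + 24.909 + 5 = 35.813 cmH2O.

35.8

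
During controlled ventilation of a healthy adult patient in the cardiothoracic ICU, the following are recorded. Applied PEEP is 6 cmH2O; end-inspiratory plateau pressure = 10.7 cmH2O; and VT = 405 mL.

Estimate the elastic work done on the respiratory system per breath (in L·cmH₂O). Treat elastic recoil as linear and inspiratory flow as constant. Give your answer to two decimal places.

0.95

Elastic work ≈ ½ × (Pplat − PEEP) × Vt = 0.5 × (10.7 − 6) × 0.405 L = 0.5 × 4.7 × 0.405 = 0.9518 L·cmH2O.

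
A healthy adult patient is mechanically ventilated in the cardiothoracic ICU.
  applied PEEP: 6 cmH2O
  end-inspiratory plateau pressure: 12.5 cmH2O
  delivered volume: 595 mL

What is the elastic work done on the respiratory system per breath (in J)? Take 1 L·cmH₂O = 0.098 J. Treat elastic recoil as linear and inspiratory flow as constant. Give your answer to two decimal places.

Elastic work ≈ ½ × (Pplat − PEEP) × Vt = 0.5 × (12.5 − 6) × 0.595 L = 0.5 × 6.5 × 0.595 = 1.934 L·cmH2O.
× 0.098 J/(L·cmH2O) → 0.1895 J.

0.19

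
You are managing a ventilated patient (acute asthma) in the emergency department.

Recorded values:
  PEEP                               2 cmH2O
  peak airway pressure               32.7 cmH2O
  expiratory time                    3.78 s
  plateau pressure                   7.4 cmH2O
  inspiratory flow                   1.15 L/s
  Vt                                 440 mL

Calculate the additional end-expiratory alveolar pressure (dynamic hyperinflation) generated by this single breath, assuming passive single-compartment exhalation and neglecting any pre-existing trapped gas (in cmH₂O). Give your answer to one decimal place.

0.7

R = (PIP − Pplat)/V̇ = (32.7 − 7.4) / 1.15 = 25.3/1.15 = 22.0 cmH2O·s/L.
C = Vt/(Pplat − PEEP) = 440.0 / (7.4 − 2) = 440.0/5.4 = 81.481 mL/cmH2O.
τ = R × C = 22.0 × 0.08148 L/cmH2O = 1.793 s.
Fraction remaining = e^(−Te/τ) = e^(−3.78/1.793) = 0.1215; trapped volume = 440.0 × 0.1215 = 53.46 mL.
Additional alveolar pressure from trapping ≈ V_trapped / C = 53.46 / 81.481 = 0.6561 cmH2O.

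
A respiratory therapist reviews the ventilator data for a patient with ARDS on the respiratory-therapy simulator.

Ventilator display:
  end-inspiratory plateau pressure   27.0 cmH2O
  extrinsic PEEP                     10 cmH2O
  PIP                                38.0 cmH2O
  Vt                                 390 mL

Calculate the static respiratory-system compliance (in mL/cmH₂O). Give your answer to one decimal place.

22.9

Cstat = Vt / (Pplat − PEEP) = 390 / (27.0 − 10) = 390 / 17.0 = 22.941 mL/cmH2O.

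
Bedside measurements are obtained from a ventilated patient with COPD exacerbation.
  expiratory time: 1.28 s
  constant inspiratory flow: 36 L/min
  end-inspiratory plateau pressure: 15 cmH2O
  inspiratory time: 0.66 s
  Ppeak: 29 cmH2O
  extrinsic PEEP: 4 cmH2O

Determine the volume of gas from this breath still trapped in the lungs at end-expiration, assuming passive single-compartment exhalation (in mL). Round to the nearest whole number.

86

Flow: 36 L/min ÷ 60 = 0.6 L/s.
Vt = flow × Ti = 0.6 L/s × 0.66 s × 1000 mL/L = 396.0 mL.
R = (PIP − Pplat)/V̇ = (29 − 15) / 0.6 = 14.0/0.6 = 23.333 cmH2O·s/L.
C = Vt/(Pplat − PEEP) = 396.0 / (15 − 4) = 396.0/11.0 = 36.0 mL/cmH2O.
τ = R × C = 23.333 × 0.036 L/cmH2O = 0.84 s.
Fraction remaining = e^(−Te/τ) = e^(−1.28/0.84) = 0.2179.
Trapped volume = 396.0 × 0.2179 = 86.288 mL.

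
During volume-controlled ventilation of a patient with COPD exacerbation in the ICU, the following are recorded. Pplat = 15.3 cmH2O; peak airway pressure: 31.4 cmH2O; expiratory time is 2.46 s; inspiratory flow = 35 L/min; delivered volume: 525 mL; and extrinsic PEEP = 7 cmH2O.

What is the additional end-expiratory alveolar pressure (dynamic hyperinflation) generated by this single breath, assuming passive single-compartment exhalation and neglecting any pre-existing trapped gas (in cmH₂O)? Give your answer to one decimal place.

2.0

Flow: 35 L/min ÷ 60 = 0.5833 L/s.
R = (PIP − Pplat)/V̇ = (31.4 − 15.3) / 0.5833 = 16.1/0.5833 = 27.602 cmH2O·s/L.
C = Vt/(Pplat − PEEP) = 525.0 / (15.3 − 7) = 525.0/8.3 = 63.253 mL/cmH2O.
τ = R × C = 27.602 × 0.06325 L/cmH2O = 1.746 s.
Fraction remaining = e^(−Te/τ) = e^(−2.46/1.746) = 0.2444; trapped volume = 525.0 × 0.2444 = 128.31 mL.
Additional alveolar pressure from trapping ≈ V_trapped / C = 128.31 / 63.253 = 2.029 cmH2O.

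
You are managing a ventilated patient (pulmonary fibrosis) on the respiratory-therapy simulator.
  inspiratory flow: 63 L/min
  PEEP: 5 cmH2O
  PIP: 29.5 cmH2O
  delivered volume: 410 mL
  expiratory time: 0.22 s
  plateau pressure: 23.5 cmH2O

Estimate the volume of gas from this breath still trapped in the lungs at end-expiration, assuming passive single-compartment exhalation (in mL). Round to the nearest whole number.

72

Flow: 63 L/min ÷ 60 = 1.05 L/s.
R = (PIP − Pplat)/V̇ = (29.5 − 23.5) / 1.05 = 6.0/1.05 = 5.714 cmH2O·s/L.
C = Vt/(Pplat − PEEP) = 410.0 / (23.5 − 5) = 410.0/18.5 = 22.162 mL/cmH2O.
τ = R × C = 5.714 × 0.02216 L/cmH2O = 0.1266 s.
Fraction remaining = e^(−Te/τ) = e^(−0.22/0.1266) = 0.1759.
Trapped volume = 410.0 × 0.1759 = 72.119 mL.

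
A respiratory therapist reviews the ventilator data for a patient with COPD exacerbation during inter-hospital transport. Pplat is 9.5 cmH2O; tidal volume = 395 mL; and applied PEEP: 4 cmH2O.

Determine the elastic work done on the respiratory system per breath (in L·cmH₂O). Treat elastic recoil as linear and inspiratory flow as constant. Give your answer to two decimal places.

Elastic work ≈ ½ × (Pplat − PEEP) × Vt = 0.5 × (9.5 − 4) × 0.395 L = 0.5 × 5.5 × 0.395 = 1.086 L·cmH2O.

1.09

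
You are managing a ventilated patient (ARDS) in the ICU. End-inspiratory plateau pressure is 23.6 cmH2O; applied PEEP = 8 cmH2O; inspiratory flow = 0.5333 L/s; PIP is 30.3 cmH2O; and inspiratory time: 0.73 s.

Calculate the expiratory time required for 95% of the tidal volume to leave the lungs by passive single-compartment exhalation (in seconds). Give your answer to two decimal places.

0.94

Vt = flow × Ti = 0.5333 L/s × 0.73 s × 1000 mL/L = 389.31 mL.
R = (PIP − Pplat)/V̇ = (30.3 − 23.6) / 0.5333 = 6.7/0.5333 = 12.563 cmH2O·s/L.
C = Vt/(Pplat − PEEP) = 389.31 / (23.6 − 8) = 389.31/15.6 = 24.956 mL/cmH2O.
τ = R × C = 12.563 × 0.02496 L/cmH2O = 0.3136 s.
t = −τ·ln(1 − 0.95) = −0.3136·ln(0.05) = 0.9395 s.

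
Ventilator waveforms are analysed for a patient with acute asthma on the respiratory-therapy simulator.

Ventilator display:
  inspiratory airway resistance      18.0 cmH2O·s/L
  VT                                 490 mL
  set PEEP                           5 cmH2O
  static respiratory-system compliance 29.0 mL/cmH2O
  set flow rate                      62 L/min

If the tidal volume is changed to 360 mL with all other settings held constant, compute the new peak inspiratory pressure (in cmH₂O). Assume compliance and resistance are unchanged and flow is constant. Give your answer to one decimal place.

36.0

Flow: 62 L/min ÷ 60 = 1.0333 L/s.
PIP = Vt/C + R·V̇ + PEEP (constant-flow equation of motion).
Only the elastic term changes: ΔPIP = ΔVt / C = (360 − 490) / 29.0 = -4.483 cmH2O.
Original PIP = 490/29.0 + 18.0×1.0333 + 5 = 40.496 cmH2O; new PIP = 40.496 + (-4.483) = 36.013 cmH2O.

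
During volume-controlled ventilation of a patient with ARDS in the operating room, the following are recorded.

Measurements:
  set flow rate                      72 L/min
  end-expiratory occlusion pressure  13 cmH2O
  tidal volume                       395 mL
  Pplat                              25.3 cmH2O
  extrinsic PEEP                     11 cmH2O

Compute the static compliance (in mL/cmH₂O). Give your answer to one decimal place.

End-expiratory occlusion gives total PEEP = 13 cmH2O (intrinsic PEEP = 13 − 11 = 2). Use total PEEP for the elastic gradient.
Cstat = Vt / (Pplat − PEEPtotal) = 395 / (25.3 − 13) = 395 / 12.3 = 32.114 mL/cmH2O.

32.1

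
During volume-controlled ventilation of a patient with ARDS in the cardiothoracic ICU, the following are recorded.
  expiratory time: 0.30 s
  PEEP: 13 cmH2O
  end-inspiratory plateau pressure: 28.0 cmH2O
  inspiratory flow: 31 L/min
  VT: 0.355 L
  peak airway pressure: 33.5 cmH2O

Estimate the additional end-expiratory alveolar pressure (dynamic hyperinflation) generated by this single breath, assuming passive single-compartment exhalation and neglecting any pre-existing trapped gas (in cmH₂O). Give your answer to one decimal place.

4.6

Flow: 31 L/min ÷ 60 = 0.5167 L/s.
R = (PIP − Pplat)/V̇ = (33.5 − 28.0) / 0.5167 = 5.5/0.5167 = 10.644 cmH2O·s/L.
C = Vt/(Pplat − PEEP) = 355.0 / (28.0 − 13) = 355.0/15.0 = 23.667 mL/cmH2O.
τ = R × C = 10.644 × 0.02367 L/cmH2O = 0.2519 s.
Fraction remaining = e^(−Te/τ) = e^(−0.30/0.2519) = 0.3039; trapped volume = 355.0 × 0.3039 = 107.88 mL.
Additional alveolar pressure from trapping ≈ V_trapped / C = 107.88 / 23.667 = 4.558 cmH2O.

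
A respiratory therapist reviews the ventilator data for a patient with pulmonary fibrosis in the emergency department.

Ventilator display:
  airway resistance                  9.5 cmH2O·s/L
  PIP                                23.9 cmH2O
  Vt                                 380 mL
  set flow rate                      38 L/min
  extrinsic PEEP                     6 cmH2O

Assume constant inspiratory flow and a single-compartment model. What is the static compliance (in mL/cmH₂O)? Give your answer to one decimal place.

32.0

Flow: 38 L/min ÷ 60 = 0.6333 L/s.
Equation of motion (constant flow): PIP = Vt/C + R·V̇ + PEEP.
Vt/C = PIP − R·V̇ − PEEP = 23.9 − 9.5×0.6333 − 6 = 23.9 − 6.016 − 6 = 11.884 cmH2O.
C = Vt / 11.884 = 380 / 11.884 = 31.976 mL/cmH2O.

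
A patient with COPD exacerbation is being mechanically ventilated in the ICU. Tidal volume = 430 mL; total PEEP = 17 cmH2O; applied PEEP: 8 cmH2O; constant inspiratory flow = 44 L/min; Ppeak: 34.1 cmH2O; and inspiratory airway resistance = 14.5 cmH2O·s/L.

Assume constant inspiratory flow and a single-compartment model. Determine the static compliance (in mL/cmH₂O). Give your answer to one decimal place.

66.5

Flow: 44 L/min ÷ 60 = 0.7333 L/s.
Total PEEP = 17 cmH2O (set 8 + intrinsic 9); this is the baseline alveolar pressure.
Equation of motion (constant flow): PIP = Vt/C + R·V̇ + PEEP.
Vt/C = PIP − R·V̇ − PEEP = 34.1 − 14.5×0.7333 − 17 = 34.1 − 10.633 − 17 = 6.467 cmH2O.
C = Vt / 6.467 = 430 / 6.467 = 66.491 mL/cmH2O.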